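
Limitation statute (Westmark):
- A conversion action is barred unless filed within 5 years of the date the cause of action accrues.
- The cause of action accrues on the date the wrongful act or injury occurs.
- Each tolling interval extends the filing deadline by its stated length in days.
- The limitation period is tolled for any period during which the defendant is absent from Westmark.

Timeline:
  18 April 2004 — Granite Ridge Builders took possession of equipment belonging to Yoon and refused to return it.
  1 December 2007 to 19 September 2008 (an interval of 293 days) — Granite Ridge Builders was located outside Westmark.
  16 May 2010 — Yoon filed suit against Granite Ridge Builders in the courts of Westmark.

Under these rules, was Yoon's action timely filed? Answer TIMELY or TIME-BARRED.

The limitation period began to run on 18 April 2004.
5 years from 18 April 2004 is 18 April 2009.
The period was tolled for 293 days by the defendant's absence from the jurisdiction (1 December 2007 to 19 September 2008), pushing the deadline to 5 February 2010.
Filing on 16 May 2010 missed the 5 February 2010 deadline — the action is time-barred.

TIME-BARRED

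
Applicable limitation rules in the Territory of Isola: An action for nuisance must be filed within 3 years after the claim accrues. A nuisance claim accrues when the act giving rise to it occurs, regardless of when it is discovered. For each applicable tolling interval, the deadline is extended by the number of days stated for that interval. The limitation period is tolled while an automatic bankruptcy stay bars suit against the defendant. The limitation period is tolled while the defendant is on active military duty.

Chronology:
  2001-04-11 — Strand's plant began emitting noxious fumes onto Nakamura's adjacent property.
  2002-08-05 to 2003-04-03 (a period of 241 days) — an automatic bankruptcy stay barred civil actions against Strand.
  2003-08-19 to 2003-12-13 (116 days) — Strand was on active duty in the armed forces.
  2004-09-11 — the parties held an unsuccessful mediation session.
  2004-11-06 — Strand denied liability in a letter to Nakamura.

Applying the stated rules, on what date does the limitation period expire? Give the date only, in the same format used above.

The claim accrued on 2001-04-11, when the wrongful act occurred.
The untolled deadline — 3 years after 2001-04-11 — is 2004-04-11.
The automatic bankruptcy stay from 2002-08-05 to 2003-04-03 tolled the period for 241 days, extending the deadline to 2004-12-08.
The defendant's active military service from 2003-08-19 to 2003-12-13 tolled the period for 116 days, extending the deadline to 2005-04-03.
The other events in the timeline have no effect on the limitation period under the stated rules.

2005-04-03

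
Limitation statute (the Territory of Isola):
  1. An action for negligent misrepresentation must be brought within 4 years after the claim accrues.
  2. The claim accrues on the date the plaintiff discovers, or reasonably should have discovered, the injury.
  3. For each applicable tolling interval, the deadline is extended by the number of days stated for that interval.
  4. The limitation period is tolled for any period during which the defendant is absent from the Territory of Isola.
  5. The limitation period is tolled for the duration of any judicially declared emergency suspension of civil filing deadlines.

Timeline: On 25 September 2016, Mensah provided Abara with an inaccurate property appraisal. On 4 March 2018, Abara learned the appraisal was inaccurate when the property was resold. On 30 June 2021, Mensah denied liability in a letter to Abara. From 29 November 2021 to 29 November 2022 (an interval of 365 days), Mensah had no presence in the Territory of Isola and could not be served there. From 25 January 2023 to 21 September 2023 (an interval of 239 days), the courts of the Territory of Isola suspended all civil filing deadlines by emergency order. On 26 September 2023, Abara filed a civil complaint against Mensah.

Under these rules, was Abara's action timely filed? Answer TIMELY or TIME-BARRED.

Under the discovery rule, the claim accrued on 4 March 2018, when Abara discovered the injury — not on the 25 September 2016 date of the underlying act.
Adding the 4 years base period to 4 March 2018 gives a deadline of 4 March 2022, before any tolling.
Because the defendant's absence from the jurisdiction ran from 29 November 2021 to 29 November 2022, the deadline is extended by 365 days to 4 March 2023.
The emergency suspension of filing deadlines from 25 January 2023 to 21 September 2023 tolled the period for 239 days, extending the deadline to 29 October 2023.
Nothing else in the chronology tolls or restarts the period.
The 26 September 2023 filing precedes the 29 October 2023 deadline; the claim is timely.

TIMELY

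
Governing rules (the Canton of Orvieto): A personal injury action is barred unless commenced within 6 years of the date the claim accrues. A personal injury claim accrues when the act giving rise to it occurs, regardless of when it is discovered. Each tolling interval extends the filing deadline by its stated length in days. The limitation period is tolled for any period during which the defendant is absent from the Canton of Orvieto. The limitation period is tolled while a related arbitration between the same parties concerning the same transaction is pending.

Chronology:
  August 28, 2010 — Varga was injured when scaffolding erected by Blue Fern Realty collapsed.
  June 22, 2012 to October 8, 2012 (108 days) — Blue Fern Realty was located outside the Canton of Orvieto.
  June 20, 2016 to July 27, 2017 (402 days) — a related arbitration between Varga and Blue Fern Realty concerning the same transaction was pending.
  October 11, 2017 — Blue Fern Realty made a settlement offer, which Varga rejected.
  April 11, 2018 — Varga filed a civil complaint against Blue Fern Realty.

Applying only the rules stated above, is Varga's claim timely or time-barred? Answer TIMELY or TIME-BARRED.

TIME-BARRED

The limitation period began to run on August 28, 2010.
The untolled deadline — 6 years after August 28, 2010 — is August 28, 2016.
Because the defendant's absence from the jurisdiction ran from June 22, 2012 to October 8, 2012, the deadline is extended by 108 days to December 14, 2016.
The pending related arbitration from June 20, 2016 to July 27, 2017 tolled the period for 402 days, extending the deadline to January 20, 2018.
None of the other events listed affects the running of the period under the stated rules.
Filing on April 11, 2018 missed the January 20, 2018 deadline — the action is time-barred.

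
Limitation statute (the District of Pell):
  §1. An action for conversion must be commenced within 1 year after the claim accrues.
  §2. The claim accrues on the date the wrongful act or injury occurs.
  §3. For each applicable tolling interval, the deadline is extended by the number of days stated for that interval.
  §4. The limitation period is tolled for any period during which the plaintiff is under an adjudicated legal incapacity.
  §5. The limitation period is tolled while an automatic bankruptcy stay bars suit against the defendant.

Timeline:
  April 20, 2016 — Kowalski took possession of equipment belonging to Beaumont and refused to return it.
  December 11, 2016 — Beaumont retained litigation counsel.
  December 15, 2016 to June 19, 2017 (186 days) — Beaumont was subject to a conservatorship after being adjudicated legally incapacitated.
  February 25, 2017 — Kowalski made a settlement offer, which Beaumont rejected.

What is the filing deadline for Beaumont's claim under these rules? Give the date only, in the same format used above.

The claim accrued on April 20, 2016, the date of the act.
1 year from April 20, 2016 is April 20, 2017.
Because the plaintiff's legal incapacity ran from December 15, 2016 to June 19, 2017, the deadline is extended by 186 days to October 23, 2017.
None of the other events listed affects the running of the period under the stated rules.

October 23, 2017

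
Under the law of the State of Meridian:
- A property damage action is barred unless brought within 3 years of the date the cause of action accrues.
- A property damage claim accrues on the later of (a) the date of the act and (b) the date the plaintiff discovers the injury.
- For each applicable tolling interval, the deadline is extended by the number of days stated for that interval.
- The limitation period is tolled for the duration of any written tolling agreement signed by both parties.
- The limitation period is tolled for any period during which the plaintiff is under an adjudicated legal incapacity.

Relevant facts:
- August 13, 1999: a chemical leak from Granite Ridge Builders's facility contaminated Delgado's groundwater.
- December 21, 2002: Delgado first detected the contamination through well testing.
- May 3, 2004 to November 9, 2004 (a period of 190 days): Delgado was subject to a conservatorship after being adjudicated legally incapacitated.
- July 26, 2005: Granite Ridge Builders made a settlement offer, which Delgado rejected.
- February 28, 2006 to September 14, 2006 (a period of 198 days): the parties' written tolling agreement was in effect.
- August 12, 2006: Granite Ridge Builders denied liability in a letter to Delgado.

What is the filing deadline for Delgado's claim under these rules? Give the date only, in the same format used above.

January 13, 2007

Because discovery on December 21, 2002 post-dates the August 13, 1999 act, accrual under the later-of rule falls on December 21, 2002.
Adding the 3 years base period to December 21, 2002 gives a deadline of December 21, 2005, before any tolling.
The plaintiff's legal incapacity from May 3, 2004 to November 9, 2004 tolled the period for 190 days, extending the deadline to June 29, 2006.
The period was tolled for 198 days by the written tolling agreement (February 28, 2006 to September 14, 2006), pushing the deadline to January 13, 2007.
None of the other events listed affects the running of the period under the stated rules.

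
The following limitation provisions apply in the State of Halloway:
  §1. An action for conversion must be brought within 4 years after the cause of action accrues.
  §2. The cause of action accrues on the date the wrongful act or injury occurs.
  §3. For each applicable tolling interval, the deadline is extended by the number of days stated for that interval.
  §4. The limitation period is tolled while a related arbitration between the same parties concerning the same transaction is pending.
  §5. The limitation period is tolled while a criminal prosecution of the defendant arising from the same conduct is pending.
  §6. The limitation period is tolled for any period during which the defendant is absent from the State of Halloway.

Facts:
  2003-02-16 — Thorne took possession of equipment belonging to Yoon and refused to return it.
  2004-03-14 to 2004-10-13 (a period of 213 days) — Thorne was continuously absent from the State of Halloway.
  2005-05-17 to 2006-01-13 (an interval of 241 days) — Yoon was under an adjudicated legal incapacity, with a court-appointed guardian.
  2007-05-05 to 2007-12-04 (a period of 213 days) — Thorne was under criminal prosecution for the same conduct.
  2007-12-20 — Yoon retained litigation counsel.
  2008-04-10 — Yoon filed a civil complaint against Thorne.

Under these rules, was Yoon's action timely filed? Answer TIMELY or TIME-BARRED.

TIMELY

The claim accrued on 2003-02-16, when the wrongful act occurred.
Adding the 4 years base period to 2003-02-16 gives a deadline of 2007-02-16, before any tolling.
The period was tolled for 213 days by the defendant's absence from the jurisdiction (2004-03-14 to 2004-10-13), pushing the deadline to 2007-09-17.
The pending criminal prosecution from 2007-05-05 to 2007-12-04 tolled the period for 213 days, extending the deadline to 2008-04-17.
The plaintiff's legal incapacity from 2005-05-17 to 2006-01-13 does not toll the period, because no stated rule makes the plaintiff's incapacity a tolling event.
Nothing else in the chronology tolls or restarts the period.
Filing on 2008-04-10 beat the 2008-04-17 deadline — the action is timely.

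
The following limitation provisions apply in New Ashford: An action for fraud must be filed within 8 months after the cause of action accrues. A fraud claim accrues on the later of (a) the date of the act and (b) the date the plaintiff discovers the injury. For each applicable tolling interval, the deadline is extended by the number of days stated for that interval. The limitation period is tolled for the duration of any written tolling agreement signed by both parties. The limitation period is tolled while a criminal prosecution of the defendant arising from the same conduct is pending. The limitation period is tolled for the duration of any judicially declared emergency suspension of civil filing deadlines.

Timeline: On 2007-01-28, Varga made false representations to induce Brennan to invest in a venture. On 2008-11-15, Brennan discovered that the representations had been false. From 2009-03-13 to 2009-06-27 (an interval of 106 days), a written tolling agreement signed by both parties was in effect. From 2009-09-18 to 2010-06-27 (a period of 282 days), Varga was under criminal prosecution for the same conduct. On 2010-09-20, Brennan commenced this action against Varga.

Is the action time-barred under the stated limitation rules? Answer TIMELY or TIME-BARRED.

Taking the later of the act (2007-01-28) and discovery (2008-11-15), the claim accrued on 2008-11-15.
Adding the 8 months base period to 2008-11-15 gives a deadline of 2009-07-15, before any tolling.
The period was tolled for 106 days by the written tolling agreement (2009-03-13 to 2009-06-27), pushing the deadline to 2009-10-29.
The period was tolled for 282 days by the pending criminal prosecution (2009-09-18 to 2010-06-27), pushing the deadline to 2010-08-07.
Brennan filed on 2010-09-20, after the 2010-08-07 deadline, so the action is time-barred.

TIME-BARRED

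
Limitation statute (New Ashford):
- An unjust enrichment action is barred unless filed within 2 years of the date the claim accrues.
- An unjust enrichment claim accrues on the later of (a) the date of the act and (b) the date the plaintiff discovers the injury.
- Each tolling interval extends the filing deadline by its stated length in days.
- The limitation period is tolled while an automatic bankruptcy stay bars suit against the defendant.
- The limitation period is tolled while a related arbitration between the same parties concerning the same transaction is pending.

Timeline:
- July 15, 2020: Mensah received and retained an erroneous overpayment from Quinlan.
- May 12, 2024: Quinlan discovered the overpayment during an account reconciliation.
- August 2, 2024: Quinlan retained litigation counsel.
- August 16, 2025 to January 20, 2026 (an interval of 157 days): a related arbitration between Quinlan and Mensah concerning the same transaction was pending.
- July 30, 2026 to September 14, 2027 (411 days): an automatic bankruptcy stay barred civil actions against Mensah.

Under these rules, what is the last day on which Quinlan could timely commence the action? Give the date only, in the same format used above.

Taking the later of the act (July 15, 2020) and discovery (May 12, 2024), the claim accrued on May 12, 2024.
2 years from May 12, 2024 is May 12, 2026.
The period was tolled for 157 days by the pending related arbitration (August 16, 2025 to January 20, 2026), pushing the deadline to October 16, 2026.
Because the automatic bankruptcy stay ran from July 30, 2026 to September 14, 2027, the deadline is extended by 411 days to December 1, 2027.
The other events in the timeline have no effect on the limitation period under the stated rules.

December 1, 2027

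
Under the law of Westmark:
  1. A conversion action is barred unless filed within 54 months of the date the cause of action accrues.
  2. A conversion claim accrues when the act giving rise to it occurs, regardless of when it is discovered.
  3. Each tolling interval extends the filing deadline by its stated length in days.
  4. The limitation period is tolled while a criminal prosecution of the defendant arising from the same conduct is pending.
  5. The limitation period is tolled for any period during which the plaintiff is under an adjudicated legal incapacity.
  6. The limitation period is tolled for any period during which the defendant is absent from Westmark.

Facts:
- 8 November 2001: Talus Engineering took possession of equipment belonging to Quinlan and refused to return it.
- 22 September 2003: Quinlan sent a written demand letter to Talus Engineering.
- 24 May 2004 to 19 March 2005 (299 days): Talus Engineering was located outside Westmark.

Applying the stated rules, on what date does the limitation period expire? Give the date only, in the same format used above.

The cause of action accrued on 8 November 2001, the date of the act.
Adding the 54 months base period to 8 November 2001 gives a deadline of 8 May 2006, before any tolling.
Because the defendant's absence from the jurisdiction ran from 24 May 2004 to 19 March 2005, the deadline is extended by 299 days to 3 March 2007.
None of the other events listed affects the running of the period under the stated rules.

3 March 2007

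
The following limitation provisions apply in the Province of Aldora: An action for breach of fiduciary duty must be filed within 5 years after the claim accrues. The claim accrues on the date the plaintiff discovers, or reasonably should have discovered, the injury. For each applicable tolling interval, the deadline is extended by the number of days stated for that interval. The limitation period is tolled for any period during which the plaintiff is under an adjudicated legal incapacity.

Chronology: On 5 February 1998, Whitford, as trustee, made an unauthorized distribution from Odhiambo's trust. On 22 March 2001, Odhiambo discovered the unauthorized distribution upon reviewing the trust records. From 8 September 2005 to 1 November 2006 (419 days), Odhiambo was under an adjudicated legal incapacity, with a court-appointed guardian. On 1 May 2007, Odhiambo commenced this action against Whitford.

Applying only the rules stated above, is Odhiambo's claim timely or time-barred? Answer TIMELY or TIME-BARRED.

Accrual is tied to discovery, so the period began on 22 March 2001 rather than on 5 February 1998 when the act occurred.
The untolled deadline — 5 years after 22 March 2001 — is 22 March 2006.
Because the plaintiff's legal incapacity ran from 8 September 2005 to 1 November 2006, the deadline is extended by 419 days to 15 May 2007.
The 1 May 2007 filing precedes the 15 May 2007 deadline; the claim is timely.

TIMELY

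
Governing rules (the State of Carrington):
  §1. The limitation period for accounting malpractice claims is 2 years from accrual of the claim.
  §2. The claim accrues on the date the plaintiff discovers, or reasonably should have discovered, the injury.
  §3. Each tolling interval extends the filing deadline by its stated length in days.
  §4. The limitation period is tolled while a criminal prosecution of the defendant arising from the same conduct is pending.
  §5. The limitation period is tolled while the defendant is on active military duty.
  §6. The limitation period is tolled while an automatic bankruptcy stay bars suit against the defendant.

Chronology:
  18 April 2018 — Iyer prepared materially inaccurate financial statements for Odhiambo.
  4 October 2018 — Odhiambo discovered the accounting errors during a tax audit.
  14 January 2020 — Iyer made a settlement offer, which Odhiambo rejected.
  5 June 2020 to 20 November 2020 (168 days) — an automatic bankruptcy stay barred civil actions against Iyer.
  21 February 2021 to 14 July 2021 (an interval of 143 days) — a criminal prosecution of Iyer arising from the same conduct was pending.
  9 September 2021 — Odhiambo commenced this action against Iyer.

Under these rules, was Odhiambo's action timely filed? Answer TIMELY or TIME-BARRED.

TIME-BARRED

The claim did not accrue until Odhiambo discovered the injury on 4 October 2018; the 18 April 2018 act date does not start the clock under the stated rule.
The untolled deadline — 2 years after 4 October 2018 — is 4 October 2020.
The period was tolled for 168 days by the automatic bankruptcy stay (5 June 2020 to 20 November 2020), pushing the deadline to 21 March 2021.
Because the pending criminal prosecution ran from 21 February 2021 to 14 July 2021, the deadline is extended by 143 days to 11 August 2021.
Nothing else in the chronology tolls or restarts the period.
Odhiambo filed on 9 September 2021, after the 11 August 2021 deadline, so the action is time-barred.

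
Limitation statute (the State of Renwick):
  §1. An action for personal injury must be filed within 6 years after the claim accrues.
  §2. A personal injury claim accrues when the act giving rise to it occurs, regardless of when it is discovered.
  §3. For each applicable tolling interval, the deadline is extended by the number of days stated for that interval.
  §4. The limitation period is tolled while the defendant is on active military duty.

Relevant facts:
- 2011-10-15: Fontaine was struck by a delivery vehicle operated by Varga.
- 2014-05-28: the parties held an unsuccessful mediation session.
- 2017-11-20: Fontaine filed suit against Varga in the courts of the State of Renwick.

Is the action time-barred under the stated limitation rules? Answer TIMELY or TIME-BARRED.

TIME-BARRED

The limitation period began to run on 2011-10-15.
6 years from 2011-10-15 is 2017-10-15.
The other events in the timeline have no effect on the limitation period under the stated rules.
The 2017-11-20 filing falls after the 2017-10-15 deadline; the claim is time-barred.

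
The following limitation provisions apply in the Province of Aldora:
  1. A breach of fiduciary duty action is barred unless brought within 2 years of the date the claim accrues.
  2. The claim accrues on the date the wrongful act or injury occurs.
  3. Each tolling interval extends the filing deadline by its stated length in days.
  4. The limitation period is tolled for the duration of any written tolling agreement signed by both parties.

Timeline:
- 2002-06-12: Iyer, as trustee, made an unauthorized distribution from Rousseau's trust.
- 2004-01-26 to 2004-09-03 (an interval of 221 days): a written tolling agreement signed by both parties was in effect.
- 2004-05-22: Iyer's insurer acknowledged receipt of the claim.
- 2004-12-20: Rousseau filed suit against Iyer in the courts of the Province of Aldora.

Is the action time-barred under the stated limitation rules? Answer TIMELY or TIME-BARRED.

TIMELY

The claim accrued on 2002-06-12, when the wrongful act occurred.
The untolled deadline — 2 years after 2002-06-12 — is 2004-06-12.
The period was tolled for 221 days by the written tolling agreement (2004-01-26 to 2004-09-03), pushing the deadline to 2005-01-19.
Nothing else in the chronology tolls or restarts the period.
Filing on 2004-12-20 beat the 2005-01-19 deadline — the action is timely.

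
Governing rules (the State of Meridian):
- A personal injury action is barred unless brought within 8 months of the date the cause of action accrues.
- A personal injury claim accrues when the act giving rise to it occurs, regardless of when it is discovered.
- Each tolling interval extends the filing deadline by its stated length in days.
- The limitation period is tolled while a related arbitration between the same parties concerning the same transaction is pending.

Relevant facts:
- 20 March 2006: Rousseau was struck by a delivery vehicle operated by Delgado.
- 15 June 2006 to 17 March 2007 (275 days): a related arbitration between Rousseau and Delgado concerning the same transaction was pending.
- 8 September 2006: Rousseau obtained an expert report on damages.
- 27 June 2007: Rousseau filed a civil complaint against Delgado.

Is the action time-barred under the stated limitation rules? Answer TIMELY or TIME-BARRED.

The cause of action accrued on 20 March 2006, the date of the act.
Adding the 8 months base period to 20 March 2006 gives a deadline of 20 November 2006, before any tolling.
Because the pending related arbitration ran from 15 June 2006 to 17 March 2007, the deadline is extended by 275 days to 22 August 2007.
The other events in the timeline have no effect on the limitation period under the stated rules.
The 27 June 2007 filing precedes the 22 August 2007 deadline; the claim is timely.

TIMELY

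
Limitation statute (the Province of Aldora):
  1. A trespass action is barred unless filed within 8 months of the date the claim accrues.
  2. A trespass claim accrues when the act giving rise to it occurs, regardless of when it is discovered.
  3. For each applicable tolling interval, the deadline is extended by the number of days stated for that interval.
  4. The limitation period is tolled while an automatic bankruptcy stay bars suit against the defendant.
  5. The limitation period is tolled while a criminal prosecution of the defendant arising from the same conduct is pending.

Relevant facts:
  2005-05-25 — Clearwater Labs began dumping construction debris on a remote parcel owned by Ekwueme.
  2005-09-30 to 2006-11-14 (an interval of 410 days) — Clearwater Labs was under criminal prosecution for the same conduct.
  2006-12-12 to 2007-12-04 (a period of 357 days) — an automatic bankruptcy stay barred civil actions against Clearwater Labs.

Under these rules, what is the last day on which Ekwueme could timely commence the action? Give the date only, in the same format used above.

2008-03-02

The claim accrued on 2005-05-25, when the wrongful act occurred.
The untolled deadline — 8 months after 2005-05-25 — is 2006-01-25.
Because the pending criminal prosecution ran from 2005-09-30 to 2006-11-14, the deadline is extended by 410 days to 2007-03-11.
The automatic bankruptcy stay from 2006-12-12 to 2007-12-04 tolled the period for 357 days, extending the deadline to 2008-03-02.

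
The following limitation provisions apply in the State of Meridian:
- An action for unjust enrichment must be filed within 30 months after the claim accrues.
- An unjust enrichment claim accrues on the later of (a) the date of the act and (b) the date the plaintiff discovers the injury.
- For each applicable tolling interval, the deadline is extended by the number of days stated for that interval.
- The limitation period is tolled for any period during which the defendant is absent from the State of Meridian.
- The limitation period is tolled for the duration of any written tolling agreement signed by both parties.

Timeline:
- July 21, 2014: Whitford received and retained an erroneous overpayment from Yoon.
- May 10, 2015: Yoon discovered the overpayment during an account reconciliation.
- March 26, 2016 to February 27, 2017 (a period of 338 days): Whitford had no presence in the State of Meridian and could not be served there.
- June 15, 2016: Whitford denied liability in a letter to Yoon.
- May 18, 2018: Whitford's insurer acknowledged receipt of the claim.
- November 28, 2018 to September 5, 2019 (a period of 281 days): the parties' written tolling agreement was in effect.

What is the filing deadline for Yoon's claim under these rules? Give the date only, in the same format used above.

Taking the later of the act (July 21, 2014) and discovery (May 10, 2015), the claim accrued on May 10, 2015.
30 months from May 10, 2015 is November 10, 2017.
The defendant's absence from the jurisdiction from March 26, 2016 to February 27, 2017 tolled the period for 338 days, extending the deadline to October 14, 2018.
The written tolling agreement starting November 28, 2018 came too late — the period had run on October 14, 2018 — and so does not extend the deadline.
The other events in the timeline have no effect on the limitation period under the stated rules.

October 14, 2018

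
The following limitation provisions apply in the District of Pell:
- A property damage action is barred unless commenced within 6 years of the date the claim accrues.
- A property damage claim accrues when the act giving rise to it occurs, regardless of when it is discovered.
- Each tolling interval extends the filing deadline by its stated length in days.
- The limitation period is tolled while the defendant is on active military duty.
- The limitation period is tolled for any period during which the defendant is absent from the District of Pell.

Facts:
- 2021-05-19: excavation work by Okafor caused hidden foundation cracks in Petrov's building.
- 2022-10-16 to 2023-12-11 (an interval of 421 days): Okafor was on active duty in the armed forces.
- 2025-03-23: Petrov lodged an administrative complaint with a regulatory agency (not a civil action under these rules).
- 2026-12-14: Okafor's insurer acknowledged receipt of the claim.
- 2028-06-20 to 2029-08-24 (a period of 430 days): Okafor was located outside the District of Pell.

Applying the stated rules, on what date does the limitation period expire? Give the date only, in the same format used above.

2029-09-16

The claim accrued on 2021-05-19, the date of the act.
The untolled deadline — 6 years after 2021-05-19 — is 2027-05-19.
The period was tolled for 421 days by the defendant's active military service (2022-10-16 to 2023-12-11), pushing the deadline to 2028-07-13.
The defendant's absence from the jurisdiction from 2028-06-20 to 2029-08-24 tolled the period for 430 days, extending the deadline to 2029-09-16.
Nothing else in the chronology tolls or restarts the period.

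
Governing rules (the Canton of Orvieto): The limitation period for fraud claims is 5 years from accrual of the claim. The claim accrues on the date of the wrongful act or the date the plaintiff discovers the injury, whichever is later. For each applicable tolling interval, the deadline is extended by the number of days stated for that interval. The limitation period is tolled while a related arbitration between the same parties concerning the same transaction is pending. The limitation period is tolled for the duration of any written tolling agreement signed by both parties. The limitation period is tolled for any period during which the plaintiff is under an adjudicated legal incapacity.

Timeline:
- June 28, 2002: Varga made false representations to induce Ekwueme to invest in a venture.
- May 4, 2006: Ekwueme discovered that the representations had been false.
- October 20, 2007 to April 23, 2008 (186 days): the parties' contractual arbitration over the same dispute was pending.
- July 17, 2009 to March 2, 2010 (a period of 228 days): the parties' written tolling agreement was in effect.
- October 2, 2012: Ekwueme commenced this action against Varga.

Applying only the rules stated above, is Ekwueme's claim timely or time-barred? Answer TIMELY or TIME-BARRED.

Taking the later of the act (June 28, 2002) and discovery (May 4, 2006), the claim accrued on May 4, 2006.
The untolled deadline — 5 years after May 4, 2006 — is May 4, 2011.
The pending related arbitration from October 20, 2007 to April 23, 2008 tolled the period for 186 days, extending the deadline to November 6, 2011.
Because the written tolling agreement ran from July 17, 2009 to March 2, 2010, the deadline is extended by 228 days to June 21, 2012.
Filing on October 2, 2012 missed the June 21, 2012 deadline — the action is time-barred.

TIME-BARRED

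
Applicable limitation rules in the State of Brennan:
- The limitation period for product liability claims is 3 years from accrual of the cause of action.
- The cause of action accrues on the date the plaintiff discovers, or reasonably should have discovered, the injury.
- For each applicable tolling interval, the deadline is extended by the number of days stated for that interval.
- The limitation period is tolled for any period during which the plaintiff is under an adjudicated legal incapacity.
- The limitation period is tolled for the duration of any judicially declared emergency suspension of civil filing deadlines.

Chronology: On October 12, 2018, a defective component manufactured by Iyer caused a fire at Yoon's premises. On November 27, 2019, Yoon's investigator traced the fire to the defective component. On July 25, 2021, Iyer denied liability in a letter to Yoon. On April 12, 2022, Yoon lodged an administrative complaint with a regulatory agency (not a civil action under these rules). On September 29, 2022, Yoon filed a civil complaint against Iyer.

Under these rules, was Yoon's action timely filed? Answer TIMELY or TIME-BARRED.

TIMELY

The claim did not accrue until Yoon discovered the injury on November 27, 2019; the October 12, 2018 act date does not start the clock under the stated rule.
Adding the 3 years base period to November 27, 2019 gives a deadline of November 27, 2022, before any tolling.
None of the other events listed affects the running of the period under the stated rules.
Filing on September 29, 2022 beat the November 27, 2022 deadline — the action is timely.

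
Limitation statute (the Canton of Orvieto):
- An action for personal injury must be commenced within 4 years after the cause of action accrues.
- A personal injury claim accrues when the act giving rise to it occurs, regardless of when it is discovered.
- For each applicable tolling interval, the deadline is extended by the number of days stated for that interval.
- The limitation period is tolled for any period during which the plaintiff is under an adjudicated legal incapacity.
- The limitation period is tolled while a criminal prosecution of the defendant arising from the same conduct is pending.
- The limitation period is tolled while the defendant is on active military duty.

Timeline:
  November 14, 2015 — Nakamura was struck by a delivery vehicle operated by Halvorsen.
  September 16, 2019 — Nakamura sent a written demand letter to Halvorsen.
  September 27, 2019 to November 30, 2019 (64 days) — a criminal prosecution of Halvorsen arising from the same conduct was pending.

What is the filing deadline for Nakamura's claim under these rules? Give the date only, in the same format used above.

The claim accrued on November 14, 2015, when the wrongful act occurred.
The untolled deadline — 4 years after November 14, 2015 — is November 14, 2019.
Because the pending criminal prosecution ran from September 27, 2019 to November 30, 2019, the deadline is extended by 64 days to January 17, 2020.
Nothing else in the chronology tolls or restarts the period.

January 17, 2020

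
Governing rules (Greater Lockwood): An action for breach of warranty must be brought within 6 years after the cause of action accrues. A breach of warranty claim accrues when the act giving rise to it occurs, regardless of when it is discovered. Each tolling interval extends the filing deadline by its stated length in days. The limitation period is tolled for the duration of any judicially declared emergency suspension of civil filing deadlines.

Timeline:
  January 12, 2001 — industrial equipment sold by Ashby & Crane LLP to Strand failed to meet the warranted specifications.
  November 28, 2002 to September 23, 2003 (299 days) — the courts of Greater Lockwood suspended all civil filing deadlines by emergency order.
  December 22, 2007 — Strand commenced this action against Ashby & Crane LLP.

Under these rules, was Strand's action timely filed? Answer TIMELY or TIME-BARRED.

TIME-BARRED

The limitation period began to run on January 12, 2001.
The untolled deadline — 6 years after January 12, 2001 — is January 12, 2007.
The emergency suspension of filing deadlines from November 28, 2002 to September 23, 2003 tolled the period for 299 days, extending the deadline to November 7, 2007.
Strand filed on December 22, 2007, after the November 7, 2007 deadline, so the action is time-barred.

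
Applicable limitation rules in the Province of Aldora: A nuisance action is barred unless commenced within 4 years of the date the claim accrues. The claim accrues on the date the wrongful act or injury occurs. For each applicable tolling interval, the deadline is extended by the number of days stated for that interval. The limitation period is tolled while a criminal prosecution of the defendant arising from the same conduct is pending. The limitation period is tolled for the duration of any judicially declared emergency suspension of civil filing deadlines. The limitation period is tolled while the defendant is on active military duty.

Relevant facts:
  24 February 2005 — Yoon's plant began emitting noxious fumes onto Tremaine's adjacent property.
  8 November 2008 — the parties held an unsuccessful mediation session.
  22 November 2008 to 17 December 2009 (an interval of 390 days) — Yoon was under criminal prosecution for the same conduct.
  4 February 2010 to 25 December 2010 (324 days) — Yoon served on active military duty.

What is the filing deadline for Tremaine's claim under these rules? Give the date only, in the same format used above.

8 February 2011

The claim accrued on 24 February 2005, when the wrongful act occurred.
The untolled deadline — 4 years after 24 February 2005 — is 24 February 2009.
The pending criminal prosecution from 22 November 2008 to 17 December 2009 tolled the period for 390 days, extending the deadline to 21 March 2010.
Because the defendant's active military service ran from 4 February 2010 to 25 December 2010, the deadline is extended by 324 days to 8 February 2011.
None of the other events listed affects the running of the period under the stated rules.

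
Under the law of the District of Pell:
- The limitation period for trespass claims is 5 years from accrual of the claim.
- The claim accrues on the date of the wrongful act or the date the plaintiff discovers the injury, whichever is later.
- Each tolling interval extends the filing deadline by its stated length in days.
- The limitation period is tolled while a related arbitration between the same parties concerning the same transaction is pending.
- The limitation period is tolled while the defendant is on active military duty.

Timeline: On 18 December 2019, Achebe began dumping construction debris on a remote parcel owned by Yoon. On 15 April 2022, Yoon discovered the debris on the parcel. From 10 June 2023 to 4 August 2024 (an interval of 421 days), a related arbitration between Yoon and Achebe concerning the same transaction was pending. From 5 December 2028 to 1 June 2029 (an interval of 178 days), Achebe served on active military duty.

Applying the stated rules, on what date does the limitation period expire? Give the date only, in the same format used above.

The claim accrued on 15 April 2022 — the later of the 18 December 2019 act and the 15 April 2022 discovery.
The untolled deadline — 5 years after 15 April 2022 — is 15 April 2027.
The period was tolled for 421 days by the pending related arbitration (10 June 2023 to 4 August 2024), pushing the deadline to 9 June 2028.
The defendant's active military service starting 5 December 2028 came too late — the period had run on 9 June 2028 — and so does not extend the deadline.

9 June 2028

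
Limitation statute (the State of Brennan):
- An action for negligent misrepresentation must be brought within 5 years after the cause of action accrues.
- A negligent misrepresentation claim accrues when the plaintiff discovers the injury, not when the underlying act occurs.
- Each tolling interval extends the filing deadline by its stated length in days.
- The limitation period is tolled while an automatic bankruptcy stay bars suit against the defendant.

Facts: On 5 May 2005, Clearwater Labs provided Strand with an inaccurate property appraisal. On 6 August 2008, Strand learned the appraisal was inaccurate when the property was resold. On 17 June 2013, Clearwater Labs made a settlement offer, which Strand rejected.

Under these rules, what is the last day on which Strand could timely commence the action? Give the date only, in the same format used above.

Under the discovery rule, the claim accrued on 6 August 2008, when Strand discovered the injury — not on the 5 May 2005 date of the underlying act.
The untolled deadline — 5 years after 6 August 2008 — is 6 August 2013.
None of the other events listed affects the running of the period under the stated rules.

6 August 2013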